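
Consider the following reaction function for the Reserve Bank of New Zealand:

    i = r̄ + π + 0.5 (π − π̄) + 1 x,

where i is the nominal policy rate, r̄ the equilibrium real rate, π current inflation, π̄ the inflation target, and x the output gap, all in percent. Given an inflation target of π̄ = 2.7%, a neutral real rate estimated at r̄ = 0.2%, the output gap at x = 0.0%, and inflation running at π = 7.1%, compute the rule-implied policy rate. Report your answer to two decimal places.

9.50%

i = 0.2 + 7.1 + 0.5 × (7.1 − 2.7) + 1 × 0.0
   = 0.2 + 7.1 + 2.2 + 0 = 9.50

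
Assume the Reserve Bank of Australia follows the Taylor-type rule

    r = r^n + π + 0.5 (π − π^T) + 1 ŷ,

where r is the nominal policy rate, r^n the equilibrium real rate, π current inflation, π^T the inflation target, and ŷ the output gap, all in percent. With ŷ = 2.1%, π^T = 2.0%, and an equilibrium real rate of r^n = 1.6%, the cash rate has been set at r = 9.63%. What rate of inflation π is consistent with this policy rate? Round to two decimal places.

4.62%

Collecting π: r = r^n + (1 + 0.5) π − 0.5 π^T + 1 ŷ
1.5 π = 9.63 − 1.6 + 0.5 × 2.0 − 1 × 2.1 = 6.93
π = 6.93 / 1.5 = 4.62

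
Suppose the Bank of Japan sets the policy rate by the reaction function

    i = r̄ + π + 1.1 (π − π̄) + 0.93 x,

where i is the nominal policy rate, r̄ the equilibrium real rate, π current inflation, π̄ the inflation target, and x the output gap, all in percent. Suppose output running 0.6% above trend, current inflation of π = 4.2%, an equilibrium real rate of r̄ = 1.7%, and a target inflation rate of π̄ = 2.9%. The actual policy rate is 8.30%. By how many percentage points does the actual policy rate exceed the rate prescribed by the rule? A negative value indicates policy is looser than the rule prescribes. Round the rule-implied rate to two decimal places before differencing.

0.41 pp

Output 0.6% above potential → x = 0.6.
i = 1.7 + 4.2 + 1.1 × (4.2 − 2.9) + 0.93 × 0.6
   = 1.7 + 4.2 + 1.43 + 0.558 = 7.89
Deviation = 8.30 − 7.89 = 0.41 pp.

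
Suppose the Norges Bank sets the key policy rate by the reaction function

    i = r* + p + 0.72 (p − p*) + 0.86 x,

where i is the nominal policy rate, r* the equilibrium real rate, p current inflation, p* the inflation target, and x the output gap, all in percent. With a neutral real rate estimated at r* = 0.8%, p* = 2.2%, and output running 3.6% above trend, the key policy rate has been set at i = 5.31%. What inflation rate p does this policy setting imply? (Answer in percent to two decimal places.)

1.74%

Output 3.6% above potential → x = 3.6.
Collecting p: i = r* + (1 + 0.72) p − 0.72 p* + 0.86 x
1.72 p = 5.31 − 0.8 + 0.72 × 2.2 − 0.86 × 3.6 = 2.998
p = 2.998 / 1.72 = 1.74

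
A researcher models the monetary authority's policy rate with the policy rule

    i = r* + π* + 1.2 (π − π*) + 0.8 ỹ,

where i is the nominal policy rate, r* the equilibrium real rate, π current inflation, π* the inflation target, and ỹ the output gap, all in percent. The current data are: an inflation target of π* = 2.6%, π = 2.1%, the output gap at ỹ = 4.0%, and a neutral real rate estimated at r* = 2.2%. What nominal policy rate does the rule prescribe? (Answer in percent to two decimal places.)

7.40%

i = 2.2 + 2.6 + 1.2 × (2.1 − 2.6) + 0.8 × 4.0
   = 2.2 + 2.6 − 0.6 + 3.2 = 7.40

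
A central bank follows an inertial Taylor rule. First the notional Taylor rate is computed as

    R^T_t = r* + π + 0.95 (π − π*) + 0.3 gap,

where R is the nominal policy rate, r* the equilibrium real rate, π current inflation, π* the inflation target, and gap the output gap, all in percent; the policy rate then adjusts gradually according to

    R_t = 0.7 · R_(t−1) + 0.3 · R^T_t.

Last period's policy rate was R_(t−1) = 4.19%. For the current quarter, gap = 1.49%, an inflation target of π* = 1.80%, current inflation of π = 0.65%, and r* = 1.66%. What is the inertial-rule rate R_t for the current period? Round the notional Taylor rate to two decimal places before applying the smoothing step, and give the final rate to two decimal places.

3.43%

R^T_t = 1.66 + 0.65 + 0.95 × (0.65 − 1.80) + 0.3 × 1.49
   = 1.66 + 0.65 − 1.0925 + 0.447 = 1.66
R_t = 0.7 × 4.19 + 0.3 × 1.66 = 2.933 + 0.498 = 3.43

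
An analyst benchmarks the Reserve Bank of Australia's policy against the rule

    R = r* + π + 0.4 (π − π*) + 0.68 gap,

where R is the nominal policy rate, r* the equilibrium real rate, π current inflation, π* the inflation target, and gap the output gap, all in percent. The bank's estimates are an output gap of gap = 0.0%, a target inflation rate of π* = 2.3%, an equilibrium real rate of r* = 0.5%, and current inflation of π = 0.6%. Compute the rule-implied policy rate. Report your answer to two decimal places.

0.42%

R = 0.5 + 0.6 + 0.4 × (0.6 − 2.3) + 0.68 × 0.0
   = 0.5 + 0.6 − 0.68 + 0 = 0.42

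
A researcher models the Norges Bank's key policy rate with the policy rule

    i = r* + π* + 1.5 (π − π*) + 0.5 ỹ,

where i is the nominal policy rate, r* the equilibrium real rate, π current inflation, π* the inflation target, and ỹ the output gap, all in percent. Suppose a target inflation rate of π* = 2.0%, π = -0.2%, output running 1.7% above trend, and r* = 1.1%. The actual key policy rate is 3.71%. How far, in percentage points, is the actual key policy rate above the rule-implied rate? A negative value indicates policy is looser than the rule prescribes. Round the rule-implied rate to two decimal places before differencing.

3.06 pp

Output 1.7% above potential → ỹ = 1.7.
i = 1.1 + 2.0 + 1.5 × (-0.2 − 2.0) + 0.5 × 1.7
   = 1.1 + 2 − 3.3 + 0.85 = 0.65
Deviation = 3.71 − 0.65 = 3.06 pp.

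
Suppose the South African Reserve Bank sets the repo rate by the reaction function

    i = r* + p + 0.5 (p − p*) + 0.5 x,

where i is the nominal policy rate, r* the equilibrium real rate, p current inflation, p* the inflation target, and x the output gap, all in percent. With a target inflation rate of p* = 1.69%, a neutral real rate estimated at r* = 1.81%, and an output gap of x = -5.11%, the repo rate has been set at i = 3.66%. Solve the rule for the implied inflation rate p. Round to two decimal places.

Collecting p: i = r* + (1 + 0.5) p − 0.5 p* + 0.5 x
1.5 p = 3.66 − 1.81 + 0.5 × 1.69 − 0.5 × (-5.11) = 5.25
p = 5.25 / 1.5 = 3.50

3.50%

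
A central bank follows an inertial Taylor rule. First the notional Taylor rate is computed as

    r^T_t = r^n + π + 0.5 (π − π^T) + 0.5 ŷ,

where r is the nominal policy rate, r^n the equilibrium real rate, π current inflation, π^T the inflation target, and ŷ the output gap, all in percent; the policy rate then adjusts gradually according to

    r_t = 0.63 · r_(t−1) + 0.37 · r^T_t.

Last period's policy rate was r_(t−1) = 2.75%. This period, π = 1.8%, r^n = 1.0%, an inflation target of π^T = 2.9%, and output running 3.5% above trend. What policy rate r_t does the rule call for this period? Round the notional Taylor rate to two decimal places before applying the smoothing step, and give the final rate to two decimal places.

Output 3.5% above potential → ŷ = 3.5.
r^T_t = 1.0 + 1.8 + 0.5 × (1.8 − 2.9) + 0.5 × 3.5
   = 1.0 + 1.8 − 0.55 + 1.75 = 4.00
r_t = 0.63 × 2.75 + 0.37 × 4.00 = 1.7325 + 1.48 = 3.21

3.21%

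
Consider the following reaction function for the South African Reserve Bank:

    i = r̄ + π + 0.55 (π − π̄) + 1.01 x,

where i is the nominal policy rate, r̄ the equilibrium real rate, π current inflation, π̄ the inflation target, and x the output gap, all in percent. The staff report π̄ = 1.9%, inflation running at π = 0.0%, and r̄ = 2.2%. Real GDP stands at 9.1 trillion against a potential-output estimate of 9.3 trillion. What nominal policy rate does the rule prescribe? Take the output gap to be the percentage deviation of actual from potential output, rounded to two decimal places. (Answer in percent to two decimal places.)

Output gap = 100 × (9.1 − 9.3) / 9.3 = -2.15%.
i = 2.20 + 0.00 + 0.55 × (0.00 − 1.90) + 1.01 × (-2.15)
   = 2.20 + 0 − 1.045 − 2.1715 = -1.02

-1.02%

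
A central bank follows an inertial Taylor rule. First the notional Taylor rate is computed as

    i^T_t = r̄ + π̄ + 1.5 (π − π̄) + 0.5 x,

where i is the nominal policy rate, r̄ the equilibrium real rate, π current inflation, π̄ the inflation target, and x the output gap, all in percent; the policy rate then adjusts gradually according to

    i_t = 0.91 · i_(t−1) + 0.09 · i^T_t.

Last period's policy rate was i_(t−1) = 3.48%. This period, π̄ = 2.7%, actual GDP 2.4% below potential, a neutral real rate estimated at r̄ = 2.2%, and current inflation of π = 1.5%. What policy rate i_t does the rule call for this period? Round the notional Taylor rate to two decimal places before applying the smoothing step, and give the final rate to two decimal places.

Output 2.4% below potential → x = -2.4.
i^T_t = 2.2 + 2.7 + 1.5 × (1.5 − 2.7) + 0.5 × (-2.4)
   = 2.2 + 2.7 − 1.8 − 1.2 = 1.90
i_t = 0.91 × 3.48 + 0.09 × 1.90 = 3.1668 + 0.171 = 3.34

3.34%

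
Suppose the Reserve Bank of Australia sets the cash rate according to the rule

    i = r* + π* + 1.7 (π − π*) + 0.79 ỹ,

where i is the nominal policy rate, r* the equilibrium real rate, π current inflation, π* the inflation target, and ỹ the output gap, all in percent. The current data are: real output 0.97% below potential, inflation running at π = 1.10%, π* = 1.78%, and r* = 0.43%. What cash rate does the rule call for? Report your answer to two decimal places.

Output 0.97% below potential → ỹ = -0.97.
i = 0.43 + 1.78 + 1.7 × (1.10 − 1.78) + 0.79 × (-0.97)
   = 0.43 + 1.78 − 1.156 − 0.7663 = 0.29

0.29%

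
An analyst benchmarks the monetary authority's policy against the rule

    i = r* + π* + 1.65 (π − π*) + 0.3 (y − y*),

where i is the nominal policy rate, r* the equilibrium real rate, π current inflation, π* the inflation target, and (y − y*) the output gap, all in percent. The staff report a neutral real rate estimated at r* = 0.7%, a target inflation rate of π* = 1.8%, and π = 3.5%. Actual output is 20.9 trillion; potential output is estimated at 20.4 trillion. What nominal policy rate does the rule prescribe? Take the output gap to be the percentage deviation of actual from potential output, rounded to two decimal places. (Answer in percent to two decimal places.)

Output gap = 100 × (20.9 − 20.4) / 20.4 = 2.45%.
i = 0.70 + 1.80 + 1.65 × (3.50 − 1.80) + 0.3 × 2.45
   = 0.70 + 1.8 + 2.805 + 0.735 = 6.04

6.04%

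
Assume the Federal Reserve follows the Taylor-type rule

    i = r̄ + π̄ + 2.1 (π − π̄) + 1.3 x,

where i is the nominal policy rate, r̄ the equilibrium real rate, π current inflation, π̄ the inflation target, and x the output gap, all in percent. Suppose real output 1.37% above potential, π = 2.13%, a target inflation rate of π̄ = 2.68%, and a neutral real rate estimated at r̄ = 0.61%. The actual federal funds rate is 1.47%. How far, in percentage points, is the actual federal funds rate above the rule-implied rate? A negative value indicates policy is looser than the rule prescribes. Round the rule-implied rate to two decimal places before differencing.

Output 1.37% above potential → x = 1.37.
i = 0.61 + 2.68 + 2.1 × (2.13 − 2.68) + 1.3 × 1.37
   = 0.61 + 2.68 − 1.155 + 1.781 = 3.92
Deviation = 1.47 − 3.92 = -2.45 pp.

-2.45 pp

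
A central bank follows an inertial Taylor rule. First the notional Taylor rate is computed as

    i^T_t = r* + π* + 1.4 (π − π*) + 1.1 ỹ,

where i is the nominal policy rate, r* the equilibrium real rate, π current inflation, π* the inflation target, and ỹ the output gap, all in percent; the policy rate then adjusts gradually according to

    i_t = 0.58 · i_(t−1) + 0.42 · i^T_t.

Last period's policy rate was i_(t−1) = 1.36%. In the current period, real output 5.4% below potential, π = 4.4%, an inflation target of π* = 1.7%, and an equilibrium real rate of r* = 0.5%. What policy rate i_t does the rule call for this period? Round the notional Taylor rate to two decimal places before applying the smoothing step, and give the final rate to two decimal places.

0.81%

Output 5.4% below potential → ỹ = -5.4.
i^T_t = 0.5 + 1.7 + 1.4 × (4.4 − 1.7) + 1.1 × (-5.4)
   = 0.5 + 1.7 + 3.78 − 5.94 = 0.04
i_t = 0.58 × 1.36 + 0.42 × 0.04 = 0.7888 + 0.0168 = 0.81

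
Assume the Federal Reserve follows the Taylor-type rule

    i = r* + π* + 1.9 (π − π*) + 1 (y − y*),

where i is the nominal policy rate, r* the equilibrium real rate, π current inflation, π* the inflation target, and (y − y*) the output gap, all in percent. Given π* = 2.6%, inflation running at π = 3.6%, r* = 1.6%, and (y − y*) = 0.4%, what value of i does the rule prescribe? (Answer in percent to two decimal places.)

i = 1.6 + 2.6 + 1.9 × (3.6 − 2.6) + 1 × 0.4
   = 1.6 + 2.6 + 1.9 + 0.4 = 6.50

6.50%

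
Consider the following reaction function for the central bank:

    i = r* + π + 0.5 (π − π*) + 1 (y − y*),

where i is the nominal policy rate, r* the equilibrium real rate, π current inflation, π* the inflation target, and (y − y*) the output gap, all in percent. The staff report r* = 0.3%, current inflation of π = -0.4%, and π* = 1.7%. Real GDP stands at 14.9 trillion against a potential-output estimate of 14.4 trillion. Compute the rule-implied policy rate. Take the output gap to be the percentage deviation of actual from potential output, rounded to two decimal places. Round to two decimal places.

Output gap = 100 × (14.9 − 14.4) / 14.4 = 3.47%.
i = 0.30 + (-0.40) + 0.5 × (-0.40 − 1.70) + 1 × 3.47
   = 0.30 − 0.4 − 1.05 + 3.47 = 2.32

2.32%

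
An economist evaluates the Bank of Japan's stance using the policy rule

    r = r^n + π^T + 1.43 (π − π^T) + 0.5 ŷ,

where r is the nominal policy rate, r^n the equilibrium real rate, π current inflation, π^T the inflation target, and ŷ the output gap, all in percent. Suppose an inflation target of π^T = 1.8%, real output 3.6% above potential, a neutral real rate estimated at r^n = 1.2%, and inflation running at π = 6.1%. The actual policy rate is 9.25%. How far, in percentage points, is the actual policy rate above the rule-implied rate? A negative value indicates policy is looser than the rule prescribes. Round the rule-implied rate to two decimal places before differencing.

-1.70 pp

Output 3.6% above potential → ŷ = 3.6.
r = 1.2 + 1.8 + 1.43 × (6.1 − 1.8) + 0.5 × 3.6
   = 1.2 + 1.8 + 6.149 + 1.8 = 10.95
Deviation = 9.25 − 10.95 = -1.70 pp.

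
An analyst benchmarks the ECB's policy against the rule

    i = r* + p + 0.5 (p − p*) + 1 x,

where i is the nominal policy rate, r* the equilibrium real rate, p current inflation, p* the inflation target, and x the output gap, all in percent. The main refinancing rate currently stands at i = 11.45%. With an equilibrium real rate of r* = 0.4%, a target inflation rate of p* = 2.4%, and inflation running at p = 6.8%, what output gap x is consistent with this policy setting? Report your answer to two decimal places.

2.05%

1 x = 11.45 − 0.4 − 6.8 − 0.5 × (6.8 − 2.4) = 2.05
x = 2.05 / 1 = 2.05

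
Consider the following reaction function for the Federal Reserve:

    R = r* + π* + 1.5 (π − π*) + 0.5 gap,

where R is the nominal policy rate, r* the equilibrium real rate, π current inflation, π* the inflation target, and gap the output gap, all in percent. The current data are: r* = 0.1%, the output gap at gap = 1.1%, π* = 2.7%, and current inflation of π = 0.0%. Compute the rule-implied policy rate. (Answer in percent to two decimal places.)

R = 0.1 + 2.7 + 1.5 × (0.0 − 2.7) + 0.5 × 1.1
   = 0.1 + 2.7 − 4.05 + 0.55 = -0.70

-0.70%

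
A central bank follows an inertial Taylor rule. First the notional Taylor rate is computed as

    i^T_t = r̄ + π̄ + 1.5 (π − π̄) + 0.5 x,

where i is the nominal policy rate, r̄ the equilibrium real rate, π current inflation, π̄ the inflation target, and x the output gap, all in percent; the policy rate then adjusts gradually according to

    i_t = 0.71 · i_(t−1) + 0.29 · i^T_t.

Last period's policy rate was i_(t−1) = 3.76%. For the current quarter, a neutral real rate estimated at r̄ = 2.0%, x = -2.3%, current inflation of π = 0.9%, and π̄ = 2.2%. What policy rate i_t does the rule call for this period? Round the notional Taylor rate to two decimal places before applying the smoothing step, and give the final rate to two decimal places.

i^T_t = 2.0 + 2.2 + 1.5 × (0.9 − 2.2) + 0.5 × (-2.3)
   = 2.0 + 2.2 − 1.95 − 1.15 = 1.10
i_t = 0.71 × 3.76 + 0.29 × 1.10 = 2.6696 + 0.319 = 2.99

2.99%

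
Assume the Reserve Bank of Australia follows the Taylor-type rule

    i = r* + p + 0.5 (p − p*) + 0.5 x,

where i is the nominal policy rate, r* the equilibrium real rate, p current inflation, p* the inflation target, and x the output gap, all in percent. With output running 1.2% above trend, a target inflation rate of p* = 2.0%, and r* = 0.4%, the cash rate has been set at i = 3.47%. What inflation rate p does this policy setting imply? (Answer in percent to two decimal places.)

Output 1.2% above potential → x = 1.2.
Collecting p: i = r* + (1 + 0.5) p − 0.5 p* + 0.5 x
1.5 p = 3.47 − 0.4 + 0.5 × 2.0 − 0.5 × 1.2 = 3.47
p = 3.47 / 1.5 = 2.31

2.31%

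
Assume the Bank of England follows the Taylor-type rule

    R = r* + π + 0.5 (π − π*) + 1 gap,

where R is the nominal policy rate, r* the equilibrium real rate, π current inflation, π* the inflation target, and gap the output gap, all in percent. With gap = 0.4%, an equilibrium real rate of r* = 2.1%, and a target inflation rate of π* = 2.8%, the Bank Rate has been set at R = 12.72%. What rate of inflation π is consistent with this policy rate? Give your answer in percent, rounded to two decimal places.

7.75%

Collecting π: R = r* + (1 + 0.5) π − 0.5 π* + 1 gap
1.5 π = 12.72 − 2.1 + 0.5 × 2.8 − 1 × 0.4 = 11.62
π = 11.62 / 1.5 = 7.75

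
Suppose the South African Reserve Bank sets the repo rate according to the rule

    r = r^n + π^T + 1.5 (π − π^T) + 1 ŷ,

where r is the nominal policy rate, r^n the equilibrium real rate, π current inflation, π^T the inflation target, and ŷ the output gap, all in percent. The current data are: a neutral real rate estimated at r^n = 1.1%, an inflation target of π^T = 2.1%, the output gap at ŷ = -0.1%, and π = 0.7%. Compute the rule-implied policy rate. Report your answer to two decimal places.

1.00%

r = 1.1 + 2.1 + 1.5 × (0.7 − 2.1) + 1 × (-0.1)
   = 1.1 + 2.1 − 2.1 − 0.1 = 1.00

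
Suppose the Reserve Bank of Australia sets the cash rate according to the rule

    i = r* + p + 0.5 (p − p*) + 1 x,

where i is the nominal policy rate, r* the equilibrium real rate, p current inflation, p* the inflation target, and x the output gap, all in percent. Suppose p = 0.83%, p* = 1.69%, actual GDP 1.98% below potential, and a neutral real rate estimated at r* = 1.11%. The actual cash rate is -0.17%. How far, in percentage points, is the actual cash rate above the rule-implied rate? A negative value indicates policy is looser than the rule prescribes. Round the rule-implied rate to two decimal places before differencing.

Output 1.98% below potential → x = -1.98.
i = 1.11 + 0.83 + 0.5 × (0.83 − 1.69) + 1 × (-1.98)
   = 1.11 + 0.83 − 0.43 − 1.98 = -0.47
Deviation = -0.17 − (-0.47) = 0.30 pp.

0.30 pp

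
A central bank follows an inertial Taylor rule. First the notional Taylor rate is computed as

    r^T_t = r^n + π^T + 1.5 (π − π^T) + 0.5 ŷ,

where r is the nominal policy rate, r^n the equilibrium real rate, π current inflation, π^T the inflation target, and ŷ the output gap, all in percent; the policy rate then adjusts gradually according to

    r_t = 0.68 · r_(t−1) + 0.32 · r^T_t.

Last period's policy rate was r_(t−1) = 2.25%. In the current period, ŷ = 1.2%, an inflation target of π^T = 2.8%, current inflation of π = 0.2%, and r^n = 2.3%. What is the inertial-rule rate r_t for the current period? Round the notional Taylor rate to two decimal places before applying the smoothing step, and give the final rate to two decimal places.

r^T_t = 2.3 + 2.8 + 1.5 × (0.2 − 2.8) + 0.5 × 1.2
   = 2.3 + 2.8 − 3.9 + 0.6 = 1.80
r_t = 0.68 × 2.25 + 0.32 × 1.80 = 1.53 + 0.576 = 2.11

2.11%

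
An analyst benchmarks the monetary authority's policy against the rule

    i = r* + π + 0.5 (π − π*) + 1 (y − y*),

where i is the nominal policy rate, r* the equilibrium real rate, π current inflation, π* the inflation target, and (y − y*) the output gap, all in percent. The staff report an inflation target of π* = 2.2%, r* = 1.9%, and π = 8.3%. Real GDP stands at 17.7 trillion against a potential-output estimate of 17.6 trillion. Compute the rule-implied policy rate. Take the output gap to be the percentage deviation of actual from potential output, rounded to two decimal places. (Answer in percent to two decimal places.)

Output gap = 100 × (17.7 − 17.6) / 17.6 = 0.57%.
i = 1.90 + 8.30 + 0.5 × (8.30 − 2.20) + 1 × 0.57
   = 1.90 + 8.3 + 3.05 + 0.57 = 13.82

13.82%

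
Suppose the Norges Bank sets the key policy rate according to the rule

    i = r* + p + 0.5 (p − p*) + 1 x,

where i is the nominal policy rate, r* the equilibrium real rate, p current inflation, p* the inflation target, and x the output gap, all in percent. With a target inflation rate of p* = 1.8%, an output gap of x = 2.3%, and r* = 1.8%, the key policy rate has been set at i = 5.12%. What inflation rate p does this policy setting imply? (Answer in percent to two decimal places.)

Collecting p: i = r* + (1 + 0.5) p − 0.5 p* + 1 x
1.5 p = 5.12 − 1.8 + 0.5 × 1.8 − 1 × 2.3 = 1.92
p = 1.92 / 1.5 = 1.28

1.28%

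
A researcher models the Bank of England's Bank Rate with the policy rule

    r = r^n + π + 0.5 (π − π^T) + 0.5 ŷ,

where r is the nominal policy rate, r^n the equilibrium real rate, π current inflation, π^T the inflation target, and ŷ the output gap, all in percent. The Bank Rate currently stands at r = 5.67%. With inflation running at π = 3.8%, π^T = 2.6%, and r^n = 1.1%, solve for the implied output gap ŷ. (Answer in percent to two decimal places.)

0.34%

0.5 ŷ = 5.67 − 1.1 − 3.8 − 0.5 × (3.8 − 2.6) = 0.17
ŷ = 0.17 / 0.5 = 0.34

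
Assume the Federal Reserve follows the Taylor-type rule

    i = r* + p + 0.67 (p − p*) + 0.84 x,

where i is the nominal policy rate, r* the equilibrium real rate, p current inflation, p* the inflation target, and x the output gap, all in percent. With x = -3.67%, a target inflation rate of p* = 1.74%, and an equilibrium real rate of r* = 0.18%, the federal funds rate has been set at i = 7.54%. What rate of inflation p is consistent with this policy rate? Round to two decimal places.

Collecting p: i = r* + (1 + 0.67) p − 0.67 p* + 0.84 x
1.67 p = 7.54 − 0.18 + 0.67 × 1.74 − 0.84 × (-3.67) = 11.6086
p = 11.6086 / 1.67 = 6.95

6.95%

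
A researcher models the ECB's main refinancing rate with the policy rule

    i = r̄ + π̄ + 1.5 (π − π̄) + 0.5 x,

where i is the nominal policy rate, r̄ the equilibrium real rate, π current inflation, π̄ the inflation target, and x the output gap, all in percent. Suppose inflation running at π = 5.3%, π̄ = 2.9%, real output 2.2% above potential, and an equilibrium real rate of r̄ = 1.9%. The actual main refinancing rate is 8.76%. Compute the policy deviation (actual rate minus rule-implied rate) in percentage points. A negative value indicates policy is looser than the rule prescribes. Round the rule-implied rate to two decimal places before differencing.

-0.74 pp

Output 2.2% above potential → x = 2.2.
i = 1.9 + 2.9 + 1.5 × (5.3 − 2.9) + 0.5 × 2.2
   = 1.9 + 2.9 + 3.6 + 1.1 = 9.50
Deviation = 8.76 − 9.50 = -0.74 pp.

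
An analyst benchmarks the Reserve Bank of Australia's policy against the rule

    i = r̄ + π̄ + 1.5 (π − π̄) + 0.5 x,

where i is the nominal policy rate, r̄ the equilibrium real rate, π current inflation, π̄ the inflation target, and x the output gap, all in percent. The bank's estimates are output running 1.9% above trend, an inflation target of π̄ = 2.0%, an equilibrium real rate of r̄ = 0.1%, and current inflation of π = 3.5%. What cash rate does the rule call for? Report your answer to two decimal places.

5.30%

Output 1.9% above potential → x = 1.9.
i = 0.1 + 2.0 + 1.5 × (3.5 − 2.0) + 0.5 × 1.9
   = 0.1 + 2 + 2.25 + 0.95 = 5.30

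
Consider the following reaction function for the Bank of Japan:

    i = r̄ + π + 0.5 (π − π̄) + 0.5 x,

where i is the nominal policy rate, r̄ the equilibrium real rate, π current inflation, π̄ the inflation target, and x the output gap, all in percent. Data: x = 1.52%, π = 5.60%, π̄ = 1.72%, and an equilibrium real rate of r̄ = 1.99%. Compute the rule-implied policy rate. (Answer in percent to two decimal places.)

10.29%

i = 1.99 + 5.60 + 0.5 × (5.60 − 1.72) + 0.5 × 1.52
   = 1.99 + 5.6 + 1.94 + 0.76 = 10.29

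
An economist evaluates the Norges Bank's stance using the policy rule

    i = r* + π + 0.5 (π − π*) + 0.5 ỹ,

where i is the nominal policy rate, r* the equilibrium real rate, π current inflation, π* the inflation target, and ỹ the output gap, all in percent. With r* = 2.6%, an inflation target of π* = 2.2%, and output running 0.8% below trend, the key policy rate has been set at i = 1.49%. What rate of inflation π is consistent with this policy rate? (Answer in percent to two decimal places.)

0.26%

Output 0.8% below potential → ỹ = -0.8.
Collecting π: i = r* + (1 + 0.5) π − 0.5 π* + 0.5 ỹ
1.5 π = 1.49 − 2.6 + 0.5 × 2.2 − 0.5 × (-0.8) = 0.39
π = 0.39 / 1.5 = 0.26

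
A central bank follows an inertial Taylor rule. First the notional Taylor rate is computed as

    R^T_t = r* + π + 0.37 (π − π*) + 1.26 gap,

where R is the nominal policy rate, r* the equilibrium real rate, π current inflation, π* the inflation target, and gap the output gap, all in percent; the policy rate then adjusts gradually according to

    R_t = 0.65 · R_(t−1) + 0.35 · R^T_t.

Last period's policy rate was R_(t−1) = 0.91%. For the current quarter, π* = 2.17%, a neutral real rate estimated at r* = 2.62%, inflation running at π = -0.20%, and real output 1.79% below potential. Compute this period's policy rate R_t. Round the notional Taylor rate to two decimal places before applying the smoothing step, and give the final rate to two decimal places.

0.34%

Output 1.79% below potential → gap = -1.79.
R^T_t = 2.62 + (-0.20) + 0.37 × (-0.20 − 2.17) + 1.26 × (-1.79)
   = 2.62 − 0.2 − 0.8769 − 2.2554 = -0.71
R_t = 0.65 × 0.91 + 0.35 × (-0.71) = 0.5915 − 0.2485 = 0.34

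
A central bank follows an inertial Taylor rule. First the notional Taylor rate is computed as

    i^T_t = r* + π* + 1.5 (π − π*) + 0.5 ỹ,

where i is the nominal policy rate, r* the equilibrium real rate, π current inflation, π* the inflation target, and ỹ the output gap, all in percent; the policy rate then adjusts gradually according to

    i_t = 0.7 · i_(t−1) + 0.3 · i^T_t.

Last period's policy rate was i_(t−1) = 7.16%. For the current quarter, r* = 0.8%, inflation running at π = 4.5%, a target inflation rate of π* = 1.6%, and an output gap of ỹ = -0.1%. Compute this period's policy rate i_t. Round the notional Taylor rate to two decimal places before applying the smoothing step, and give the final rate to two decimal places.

7.02%

i^T_t = 0.8 + 1.6 + 1.5 × (4.5 − 1.6) + 0.5 × (-0.1)
   = 0.8 + 1.6 + 4.35 − 0.05 = 6.70
i_t = 0.7 × 7.16 + 0.3 × 6.70 = 5.012 + 2.01 = 7.02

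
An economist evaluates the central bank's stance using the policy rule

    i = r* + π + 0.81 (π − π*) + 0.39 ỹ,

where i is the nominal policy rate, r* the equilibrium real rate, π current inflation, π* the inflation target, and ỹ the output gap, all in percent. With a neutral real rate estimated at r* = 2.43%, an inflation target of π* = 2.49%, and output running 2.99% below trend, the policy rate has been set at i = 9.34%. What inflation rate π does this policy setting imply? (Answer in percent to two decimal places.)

Output 2.99% below potential → ỹ = -2.99.
Collecting π: i = r* + (1 + 0.81) π − 0.81 π* + 0.39 ỹ
1.81 π = 9.34 − 2.43 + 0.81 × 2.49 − 0.39 × (-2.99) = 10.093
π = 10.093 / 1.81 = 5.58

5.58%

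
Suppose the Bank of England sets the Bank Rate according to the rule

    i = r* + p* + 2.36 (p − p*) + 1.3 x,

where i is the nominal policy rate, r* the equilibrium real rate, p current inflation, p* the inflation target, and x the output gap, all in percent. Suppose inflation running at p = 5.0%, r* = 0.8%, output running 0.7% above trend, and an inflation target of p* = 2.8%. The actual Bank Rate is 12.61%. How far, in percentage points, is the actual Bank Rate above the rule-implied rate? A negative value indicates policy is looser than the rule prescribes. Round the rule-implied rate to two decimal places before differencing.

Output 0.7% above potential → x = 0.7.
i = 0.8 + 2.8 + 2.36 × (5.0 − 2.8) + 1.3 × 0.7
   = 0.8 + 2.8 + 5.192 + 0.91 = 9.70
Deviation = 12.61 − 9.70 = 2.91 pp.

2.91 pp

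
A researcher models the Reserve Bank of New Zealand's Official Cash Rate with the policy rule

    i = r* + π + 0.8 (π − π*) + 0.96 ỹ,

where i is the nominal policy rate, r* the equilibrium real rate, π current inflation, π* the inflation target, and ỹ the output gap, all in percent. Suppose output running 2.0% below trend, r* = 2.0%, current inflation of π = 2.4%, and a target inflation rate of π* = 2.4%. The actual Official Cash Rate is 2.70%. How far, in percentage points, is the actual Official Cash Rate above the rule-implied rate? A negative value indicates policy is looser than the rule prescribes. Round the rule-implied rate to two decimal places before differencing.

Output 2.0% below potential → ỹ = -2.0.
i = 2.0 + 2.4 + 0.8 × (2.4 − 2.4) + 0.96 × (-2.0)
   = 2.0 + 2.4 + 0 − 1.92 = 2.48
Deviation = 2.70 − 2.48 = 0.22 pp.

0.22 pp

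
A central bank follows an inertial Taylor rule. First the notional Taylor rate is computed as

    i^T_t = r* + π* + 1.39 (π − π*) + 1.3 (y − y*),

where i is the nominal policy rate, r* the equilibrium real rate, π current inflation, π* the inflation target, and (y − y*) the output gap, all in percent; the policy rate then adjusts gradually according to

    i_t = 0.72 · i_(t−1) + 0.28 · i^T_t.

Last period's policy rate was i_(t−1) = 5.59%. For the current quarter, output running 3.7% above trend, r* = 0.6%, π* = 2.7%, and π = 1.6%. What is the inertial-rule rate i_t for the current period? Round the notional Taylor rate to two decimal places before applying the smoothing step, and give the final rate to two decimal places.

Output 3.7% above potential → (y − y*) = 3.7.
i^T_t = 0.6 + 2.7 + 1.39 × (1.6 − 2.7) + 1.3 × 3.7
   = 0.6 + 2.7 − 1.529 + 4.81 = 6.58
i_t = 0.72 × 5.59 + 0.28 × 6.58 = 4.0248 + 1.8424 = 5.87

5.87%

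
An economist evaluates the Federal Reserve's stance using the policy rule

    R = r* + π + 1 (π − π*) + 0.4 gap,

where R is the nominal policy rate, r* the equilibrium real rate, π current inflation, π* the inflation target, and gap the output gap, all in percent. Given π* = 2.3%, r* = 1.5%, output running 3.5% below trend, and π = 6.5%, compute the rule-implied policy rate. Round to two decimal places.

10.80%

Output 3.5% below potential → gap = -3.5.
R = 1.5 + 6.5 + 1 × (6.5 − 2.3) + 0.4 × (-3.5)
   = 1.5 + 6.5 + 4.2 − 1.4 = 10.80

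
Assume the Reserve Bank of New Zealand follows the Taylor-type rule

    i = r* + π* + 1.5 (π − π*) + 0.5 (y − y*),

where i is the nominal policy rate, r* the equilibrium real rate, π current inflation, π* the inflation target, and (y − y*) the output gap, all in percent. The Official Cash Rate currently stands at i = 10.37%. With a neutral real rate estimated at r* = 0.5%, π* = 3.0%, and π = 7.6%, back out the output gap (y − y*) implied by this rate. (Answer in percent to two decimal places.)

-0.06%

0.5 (y − y*) = 10.37 − 0.5 − 3.0 − 1.5 × (7.6 − 3.0) = -0.03
(y − y*) = -0.03 / 0.5 = -0.06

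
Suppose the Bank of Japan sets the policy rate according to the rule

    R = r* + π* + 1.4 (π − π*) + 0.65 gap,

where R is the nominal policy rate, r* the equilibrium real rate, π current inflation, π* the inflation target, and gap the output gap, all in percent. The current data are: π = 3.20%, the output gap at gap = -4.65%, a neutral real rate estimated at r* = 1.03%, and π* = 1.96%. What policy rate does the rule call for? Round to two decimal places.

1.70%

R = 1.03 + 1.96 + 1.4 × (3.20 − 1.96) + 0.65 × (-4.65)
   = 1.03 + 1.96 + 1.736 − 3.0225 = 1.70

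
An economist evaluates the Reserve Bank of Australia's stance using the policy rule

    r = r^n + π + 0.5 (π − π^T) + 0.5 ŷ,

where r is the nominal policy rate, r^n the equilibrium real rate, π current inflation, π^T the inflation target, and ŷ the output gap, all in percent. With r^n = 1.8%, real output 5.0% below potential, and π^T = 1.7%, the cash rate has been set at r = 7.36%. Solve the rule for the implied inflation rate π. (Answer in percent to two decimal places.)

Output 5.0% below potential → ŷ = -5.0.
Collecting π: r = r^n + (1 + 0.5) π − 0.5 π^T + 0.5 ŷ
1.5 π = 7.36 − 1.8 + 0.5 × 1.7 − 0.5 × (-5.0) = 8.91
π = 8.91 / 1.5 = 5.94

5.94%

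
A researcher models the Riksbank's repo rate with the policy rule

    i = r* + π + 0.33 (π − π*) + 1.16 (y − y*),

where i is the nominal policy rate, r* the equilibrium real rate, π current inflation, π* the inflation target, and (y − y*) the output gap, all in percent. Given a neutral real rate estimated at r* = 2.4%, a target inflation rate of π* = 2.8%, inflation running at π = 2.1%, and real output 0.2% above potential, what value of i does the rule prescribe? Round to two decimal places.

Output 0.2% above potential → (y − y*) = 0.2.
i = 2.4 + 2.1 + 0.33 × (2.1 − 2.8) + 1.16 × 0.2
   = 2.4 + 2.1 − 0.231 + 0.232 = 4.50

4.50%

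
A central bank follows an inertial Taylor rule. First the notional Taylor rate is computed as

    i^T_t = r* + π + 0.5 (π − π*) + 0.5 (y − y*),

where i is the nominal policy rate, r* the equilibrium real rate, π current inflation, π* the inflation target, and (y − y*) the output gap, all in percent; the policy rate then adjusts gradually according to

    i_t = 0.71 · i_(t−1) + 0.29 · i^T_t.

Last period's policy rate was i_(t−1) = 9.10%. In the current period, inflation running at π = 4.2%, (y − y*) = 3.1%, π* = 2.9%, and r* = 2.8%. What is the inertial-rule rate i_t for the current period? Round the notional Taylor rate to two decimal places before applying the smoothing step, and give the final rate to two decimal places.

i^T_t = 2.8 + 4.2 + 0.5 × (4.2 − 2.9) + 0.5 × 3.1
   = 2.8 + 4.2 + 0.65 + 1.55 = 9.20
i_t = 0.71 × 9.10 + 0.29 × 9.20 = 6.461 + 2.668 = 9.13

9.13%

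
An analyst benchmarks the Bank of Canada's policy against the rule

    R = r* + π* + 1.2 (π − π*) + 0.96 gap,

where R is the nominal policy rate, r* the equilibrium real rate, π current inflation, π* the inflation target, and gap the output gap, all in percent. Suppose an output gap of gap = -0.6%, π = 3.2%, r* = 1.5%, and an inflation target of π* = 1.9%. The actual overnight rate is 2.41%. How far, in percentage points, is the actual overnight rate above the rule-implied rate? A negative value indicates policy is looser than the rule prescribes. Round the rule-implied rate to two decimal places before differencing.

-1.97 pp

R = 1.5 + 1.9 + 1.2 × (3.2 − 1.9) + 0.96 × (-0.6)
   = 1.5 + 1.9 + 1.56 − 0.576 = 4.38
Deviation = 2.41 − 4.38 = -1.97 pp.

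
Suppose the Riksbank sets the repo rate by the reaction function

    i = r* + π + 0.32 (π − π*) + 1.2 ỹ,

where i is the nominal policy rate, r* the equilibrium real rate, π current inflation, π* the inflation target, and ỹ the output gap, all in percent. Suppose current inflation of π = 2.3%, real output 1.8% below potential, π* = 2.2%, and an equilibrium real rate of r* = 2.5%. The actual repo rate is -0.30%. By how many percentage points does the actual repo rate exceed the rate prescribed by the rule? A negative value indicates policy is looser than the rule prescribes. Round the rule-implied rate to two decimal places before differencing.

Output 1.8% below potential → ỹ = -1.8.
i = 2.5 + 2.3 + 0.32 × (2.3 − 2.2) + 1.2 × (-1.8)
   = 2.5 + 2.3 + 0.032 − 2.16 = 2.67
Deviation = -0.30 − 2.67 = -2.97 pp.

-2.97 pp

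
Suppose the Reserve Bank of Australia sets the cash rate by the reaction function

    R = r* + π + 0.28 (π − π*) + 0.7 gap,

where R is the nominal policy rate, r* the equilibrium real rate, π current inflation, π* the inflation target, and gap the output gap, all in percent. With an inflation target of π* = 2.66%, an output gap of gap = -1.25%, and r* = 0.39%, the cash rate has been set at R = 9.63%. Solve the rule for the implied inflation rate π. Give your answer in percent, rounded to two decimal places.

Collecting π: R = r* + (1 + 0.28) π − 0.28 π* + 0.7 gap
1.28 π = 9.63 − 0.39 + 0.28 × 2.66 − 0.7 × (-1.25) = 10.8598
π = 10.8598 / 1.28 = 8.48

8.48%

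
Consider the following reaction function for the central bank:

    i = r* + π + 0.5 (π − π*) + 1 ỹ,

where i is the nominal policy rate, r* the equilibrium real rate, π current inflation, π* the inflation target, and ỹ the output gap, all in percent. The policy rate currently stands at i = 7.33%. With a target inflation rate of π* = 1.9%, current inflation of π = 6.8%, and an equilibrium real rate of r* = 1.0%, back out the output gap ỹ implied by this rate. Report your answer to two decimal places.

1 ỹ = 7.33 − 1.0 − 6.8 − 0.5 × (6.8 − 1.9) = -2.92
ỹ = -2.92 / 1 = -2.92

-2.92%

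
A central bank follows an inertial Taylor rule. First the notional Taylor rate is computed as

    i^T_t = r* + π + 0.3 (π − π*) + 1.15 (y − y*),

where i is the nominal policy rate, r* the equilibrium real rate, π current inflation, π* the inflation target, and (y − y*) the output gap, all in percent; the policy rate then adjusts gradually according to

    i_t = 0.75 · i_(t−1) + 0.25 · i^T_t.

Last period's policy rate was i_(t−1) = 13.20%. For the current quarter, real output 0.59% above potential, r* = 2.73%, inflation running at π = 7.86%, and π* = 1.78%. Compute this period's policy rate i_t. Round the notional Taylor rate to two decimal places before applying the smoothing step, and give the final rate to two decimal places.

Output 0.59% above potential → (y − y*) = 0.59.
i^T_t = 2.73 + 7.86 + 0.3 × (7.86 − 1.78) + 1.15 × 0.59
   = 2.73 + 7.86 + 1.824 + 0.6785 = 13.09
i_t = 0.75 × 13.20 + 0.25 × 13.09 = 9.9 + 3.2725 = 13.17

13.17%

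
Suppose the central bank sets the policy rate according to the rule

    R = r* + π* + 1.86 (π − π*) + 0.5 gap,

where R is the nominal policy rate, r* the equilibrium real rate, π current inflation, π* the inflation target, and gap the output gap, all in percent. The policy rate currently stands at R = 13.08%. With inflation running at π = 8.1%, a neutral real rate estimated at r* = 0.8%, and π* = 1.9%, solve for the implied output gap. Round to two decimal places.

-2.30%

0.5 gap = 13.08 − 0.8 − 1.9 − 1.86 × (8.1 − 1.9) = -1.152
gap = -1.152 / 0.5 = -2.30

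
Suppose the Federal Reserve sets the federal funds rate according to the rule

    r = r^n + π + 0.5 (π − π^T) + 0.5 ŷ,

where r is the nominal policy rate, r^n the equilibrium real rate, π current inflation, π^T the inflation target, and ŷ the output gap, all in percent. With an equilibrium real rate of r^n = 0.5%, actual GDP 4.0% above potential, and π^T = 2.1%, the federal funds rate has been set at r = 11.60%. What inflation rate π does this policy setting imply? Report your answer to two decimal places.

6.77%

Output 4.0% above potential → ŷ = 4.0.
Collecting π: r = r^n + (1 + 0.5) π − 0.5 π^T + 0.5 ŷ
1.5 π = 11.60 − 0.5 + 0.5 × 2.1 − 0.5 × 4.0 = 10.15
π = 10.15 / 1.5 = 6.77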